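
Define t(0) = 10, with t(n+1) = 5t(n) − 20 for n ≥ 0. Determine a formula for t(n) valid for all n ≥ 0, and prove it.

Claim: t(n) = 5^{n+1} + 5.

Base case: t(0) = 10, and 5^{0+1} + 5 = 5 + 5 = 10.
Assume t(j) = 5^{j+1} + 5 for some j ≥ 0.
Then t(j+1) = 5t(j) − 20 = 5·(5^{j+1} + 5) − 20 = 5^{j+2} + 25 − 20 = 5^{j+2} + 5.
This completes the inductive step, so t(n) = 5^{n+1} + 5 for all n ≥ 0.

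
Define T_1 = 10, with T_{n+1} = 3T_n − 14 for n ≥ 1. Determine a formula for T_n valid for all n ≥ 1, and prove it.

Claim: T_n = 3^n + 7.

Base case: T_1 = 10, and 3^1 + 7 = 3 + 7 = 10.
Assume T_j = 3^j + 7 for some j ≥ 1.
Then T_{j+1} = 3T_j − 14 = 3·(3^j + 7) − 14 = 3^{j+1} + 21 − 14 = 3^{j+1} + 7.
So the formula holds for j+1, and by induction T_n = 3^n + 7 for all n ≥ 1.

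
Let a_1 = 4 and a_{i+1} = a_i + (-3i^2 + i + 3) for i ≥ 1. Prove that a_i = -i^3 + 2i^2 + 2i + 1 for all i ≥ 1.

Base case: a_1 = 4, and -1^3 + 2·1^2 + 2·1 + 1 = 4.
Assume a_k = -k^3 + 2k^2 + 2k + 1.
Then a_{k+1} = a_k + (-3k^2 + k + 3) = (-k^3 + 2k^2 + 2k + 1) + (-3k^2 + k + 3) = -k^3 − k^2 + 3k + 4,
and -(k+1)^3 + 2·(k+1)^2 + 2·(k+1) + 1 = -k^3 − k^2 + 3k + 4.
This completes the inductive step, so a_i = -i^3 + 2i^2 + 2i + 1 for all i ≥ 1.

a_i = -i^3 + 2i^2 + 2i + 1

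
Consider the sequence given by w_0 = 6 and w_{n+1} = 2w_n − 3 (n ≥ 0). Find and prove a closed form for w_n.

Claim: w_n = 3·2^n + 3.

Base case: w_0 = 6, and 3·2^0 + 3 = 3 + 3 = 6.
Assume w_k = 3·2^k + 3 for some k ≥ 0.
Then w_{k+1} = 2w_k − 3 = 2·(3·2^k + 3) − 3 = 6·2^k + 6 − 3 = 3·2^{k+1} + 3.
Hence w_n = 3·2^n + 3 for every n ≥ 0, by induction.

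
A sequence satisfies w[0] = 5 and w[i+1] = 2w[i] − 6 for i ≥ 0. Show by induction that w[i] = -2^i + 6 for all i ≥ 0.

Base case: w[0] = 5, and -2^0 + 6 = -1 + 6 = 5.
Assume w[k] = -2^k + 6 for some k ≥ 0.
Then w[k+1] = 2w[k] − 6 = 2·(-2^k + 6) − 6 = -2^{k+1} + 12 − 6 = -2^{k+1} + 6.
Hence w[i] = -2^i + 6 for every i ≥ 0, by induction.

w[i] = -2^i + 6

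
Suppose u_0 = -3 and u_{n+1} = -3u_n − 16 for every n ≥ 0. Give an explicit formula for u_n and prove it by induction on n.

Claim: u_n = (-3)^n − 4.

Base case: u_0 = -3, and (-3)^0 − 4 = 1 − 4 = -3.
Assume u_r = (-3)^r − 4 for some r ≥ 0.
Then u_{r+1} = -3u_r − 16 = -3·((-3)^r − 4) − 16 = -3·(-3)^r + 12 − 16 = (-3)^{r+1} − 4.
So the formula holds for r+1, and by induction u_n = (-3)^n − 4 for all n ≥ 0.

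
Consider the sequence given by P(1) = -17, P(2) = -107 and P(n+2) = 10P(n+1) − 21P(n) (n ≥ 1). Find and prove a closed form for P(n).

Claim: P(n) = -3^n − 2·7^n.

Base cases: P(1) = -17 and -3^1 − 2·7^1 = -17; P(2) = -107 and -3^2 − 2·7^2 = -107.
Assume P(i) = -3^i − 2·7^i for all 1 ≤ i ≤ j, where j ≥ 2.
Then P(j+1) = 10P(j) − 21P(j−1) = 10·(-3^j − 2·7^j) − 21·(-3^{j−1} − 2·7^{j−1}) = -(10·3 − 21)3^{j−1} − 2·(10·7 − 21)7^{j−1} = -9·3^{j−1} − 98·7^{j−1} = -3^{j+1} − 2·7^{j+1}.
This completes the inductive step, so P(n) = -3^n − 2·7^n for all n ≥ 1.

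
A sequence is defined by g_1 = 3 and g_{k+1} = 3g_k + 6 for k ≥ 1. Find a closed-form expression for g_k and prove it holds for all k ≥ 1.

Claim: g_k = 2·3^k − 3.

Base case: g_1 = 3, and 2·3^1 − 3 = 6 − 3 = 3.
Assume g_j = 2·3^j − 3 for some j ≥ 1.
Then g_{j+1} = 3g_j + 6 = 3·(2·3^j − 3) + 6 = 6·3^j − 9 + 6 = 2·3^{j+1} − 3.
This completes the inductive step, so g_k = 2·3^k − 3 for all k ≥ 1.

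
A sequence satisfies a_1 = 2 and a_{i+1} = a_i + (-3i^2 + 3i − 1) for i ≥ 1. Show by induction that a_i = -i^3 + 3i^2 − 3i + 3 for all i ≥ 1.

Base case: a_1 = 2, and -1^3 + 3·1^2 − 3·1 + 3 = 2.
Assume a_k = -k^3 + 3k^2 − 3k + 3.
Then a_{k+1} = a_k + (-3k^2 + 3k − 1) = (-k^3 + 3k^2 − 3k + 3) + (-3k^2 + 3k − 1) = -k^3 + 2,
and -(k+1)^3 + 3·(k+1)^2 − 3·(k+1) + 3 = -k^3 + 2.
By induction, a_i = -i^3 + 3i^2 − 3i + 3 for all i ≥ 1.

a_i = -i^3 + 3i^2 − 3i + 3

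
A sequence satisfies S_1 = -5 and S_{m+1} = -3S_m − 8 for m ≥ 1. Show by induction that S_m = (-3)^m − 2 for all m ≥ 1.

Base case: S_1 = -5, and (-3)^1 − 2 = -3 − 2 = -5.
Assume S_r = (-3)^r − 2 for some r ≥ 1.
Then S_{r+1} = -3S_r − 8 = -3·((-3)^r − 2) − 8 = -3·(-3)^r + 6 − 8 = (-3)^{r+1} − 2.
This completes the inductive step, so S_m = (-3)^m − 2 for all m ≥ 1.

S_m = (-3)^m − 2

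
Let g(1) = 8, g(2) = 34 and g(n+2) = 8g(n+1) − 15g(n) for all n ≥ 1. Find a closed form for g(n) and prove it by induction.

Claim: g(n) = 3^n + 5^n.

Base cases: g(1) = 8 and 3^1 + 5^1 = 8; g(2) = 34 and 3^2 + 5^2 = 34.
Assume g(j) = 3^j + 5^j for all 1 ≤ j ≤ k, where k ≥ 2.
Then g(k+1) = 8g(k) − 15g(k−1) = 8·(3^k + 5^k) − 15·(3^{k−1} + 5^{k−1}) = (8·3 − 15)3^{k−1} + (8·5 − 15)5^{k−1} = 9·3^{k−1} + 25·5^{k−1} = 3^{k+1} + 5^{k+1}.
By strong induction, g(n) = 3^n + 5^n for all n ≥ 1.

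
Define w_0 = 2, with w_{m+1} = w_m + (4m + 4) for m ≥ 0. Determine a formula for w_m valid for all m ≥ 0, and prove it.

Claim: w_m = 2m^2 + 2m + 2.

Base case: w_0 = 2, and 2·0^2 + 2·0 + 2 = 2.
Assume w_j = 2j^2 + 2j + 2.
Then w_{j+1} = w_j + (4j + 4) = (2j^2 + 2j + 2) + (4j + 4) = 2j^2 + 6j + 6,
and 2·(j+1)^2 + 2·(j+1) + 2 = 2j^2 + 6j + 6.
By induction, w_m = 2m^2 + 2m + 2 for all m ≥ 0.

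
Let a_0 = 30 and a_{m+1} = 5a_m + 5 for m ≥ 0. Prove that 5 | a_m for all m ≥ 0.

Base case: a_0 = 30 = 5·6, so 5 | a_0.
Assume 5 | a_r, so a_r = 5t for some integer t.
Then a_{r+1} = 5a_r + 5 = 5·(5t) + 5 = 5(5t + 1), so 5 | a_{r+1}.
Hence 5 | a_m for every m ≥ 0, by induction.

5 | a_m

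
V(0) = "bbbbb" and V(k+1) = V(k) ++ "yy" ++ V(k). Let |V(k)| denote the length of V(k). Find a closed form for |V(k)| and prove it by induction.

Claim: |V(k)| = 7·2^k − 2.

Base case: |V(0)| = 5, and 7·2^0 − 2 = 5.
Assume |V(j)| = 7·2^j − 2.
Then |V(j+1)| = |V(j)| + 2 + |V(j)| = 2|V(j)| + 2 = 2(7·2^j − 2) + 2 = 7·2^{j+1} − 4 + 2 = 7·2^{j+1} − 2.
By induction, |V(k)| = 7·2^k − 2 for all k ≥ 0.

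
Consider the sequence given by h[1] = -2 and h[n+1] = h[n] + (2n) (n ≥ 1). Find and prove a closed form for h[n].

Claim: h[n] = n^2 − n − 2.

Base case: h[1] = -2, and 1^2 − 1 − 2 = -2.
Assume h[r] = r^2 − r − 2.
Then h[r+1] = h[r] + (2r) = (r^2 − r − 2) + (2r) = r^2 + r − 2,
and (r+1)^2 − (r+1) − 2 = r^2 + r − 2.
Hence h[n] = n^2 − n − 2 for every n ≥ 1, by induction.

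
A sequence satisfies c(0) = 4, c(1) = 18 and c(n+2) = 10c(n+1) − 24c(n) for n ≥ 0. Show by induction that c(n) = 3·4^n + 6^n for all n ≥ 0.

Base cases: c(0) = 4 and 3·4^0 + 6^0 = 4; c(1) = 18 and 3·4^1 + 6^1 = 18.
Assume c(j) = 3·4^j + 6^j for all 0 ≤ j ≤ k, where k ≥ 1.
Then c(k+1) = 10c(k) − 24c(k−1) = 10·(3·4^k + 6^k) − 24·(3·4^{k−1} + 6^{k−1}) = 3·(10·4 − 24)4^{k−1} + (10·6 − 24)6^{k−1} = 48·4^{k−1} + 36·6^{k−1} = 3·4^{k+1} + 6^{k+1}.
So the formula holds for k+1, and by strong induction c(n) = 3·4^n + 6^n for all n ≥ 0.

c(n) = 3·4^n + 6^n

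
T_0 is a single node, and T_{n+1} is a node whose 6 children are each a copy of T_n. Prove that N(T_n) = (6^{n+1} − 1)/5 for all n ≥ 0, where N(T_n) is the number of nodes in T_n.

Base case: N(T_0) = 1, and (6^{0+1} − 1)/5 = 1.
Assume N(T_j) = (6^{j+1} − 1)/5.
Then N(T_{j+1}) = 1 + 6N(T_j) = 1 + 6·(6^{j+1} − 1)/5 = 1 + (6^{j+2} − 6)/5 = (5 + 6^{j+2} − 6)/5 = (6^{j+2} − 1)/5.
This completes the inductive step, so N(T_n) = (6^{n+1} − 1)/5 for all n ≥ 0.

N(T_n) = (6^{n+1} − 1)/5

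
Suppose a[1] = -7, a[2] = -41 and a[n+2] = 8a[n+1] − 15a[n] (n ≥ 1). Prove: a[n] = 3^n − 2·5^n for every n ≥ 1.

Base cases: a[1] = -7 and 3^1 − 2·5^1 = -7; a[2] = -41 and 3^2 − 2·5^2 = -41.
Assume a[j] = 3^j − 2·5^j for all 1 ≤ j ≤ m, where m ≥ 2.
Then a[m+1] = 8a[m] − 15a[m−1] = 8·(3^m − 2·5^m) − 15·(3^{m−1} − 2·5^{m−1}) = (8·3 − 15)3^{m−1} − 2·(8·5 − 15)5^{m−1} = 9·3^{m−1} − 50·5^{m−1} = 3^{m+1} − 2·5^{m+1}.
This completes the inductive step, so a[n] = 3^n − 2·5^n for all n ≥ 1.

a[n] = 3^n − 2·5^n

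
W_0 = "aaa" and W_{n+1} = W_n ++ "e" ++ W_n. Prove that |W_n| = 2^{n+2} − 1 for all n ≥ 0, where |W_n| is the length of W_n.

Base case: |W_0| = 3, and 2^{0+2} − 1 = 3.
Assume |W_m| = 2^{m+2} − 1.
Then |W_{m+1}| = |W_m| + 1 + |W_m| = 2|W_m| + 1 = 2(2^{m+2} − 1) + 1 = 2^{m+3} − 2 + 1 = 2^{m+3} − 1.
Hence |W_n| = 2^{n+2} − 1 for every n ≥ 0, by induction.

|W_n| = 2^{n+2} − 1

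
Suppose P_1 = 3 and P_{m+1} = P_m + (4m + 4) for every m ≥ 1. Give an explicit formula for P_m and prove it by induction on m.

Claim: P_m = 2m^2 + 2m − 1.

Base case: P_1 = 3, and 2·1^2 + 2·1 − 1 = 3.
Assume P_k = 2k^2 + 2k − 1.
Then P_{k+1} = P_k + (4k + 4) = (2k^2 + 2k − 1) + (4k + 4) = 2k^2 + 6k + 3,
and 2·(k+1)^2 + 2·(k+1) − 1 = 2k^2 + 6k + 3.
Hence P_m = 2m^2 + 2m − 1 for every m ≥ 1, by induction.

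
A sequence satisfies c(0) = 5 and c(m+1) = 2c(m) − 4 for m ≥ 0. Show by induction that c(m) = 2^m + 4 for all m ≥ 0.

Base case: c(0) = 5, and 2^0 + 4 = 1 + 4 = 5.
Assume c(r) = 2^r + 4 for some r ≥ 0.
Then c(r+1) = 2c(r) − 4 = 2·(2^r + 4) − 4 = 2^{r+1} + 8 − 4 = 2^{r+1} + 4.
So the formula holds for r+1, and by induction c(m) = 2^m + 4 for all m ≥ 0.

c(m) = 2^m + 4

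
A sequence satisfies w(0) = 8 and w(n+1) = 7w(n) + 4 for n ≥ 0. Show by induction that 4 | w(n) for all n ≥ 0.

Base case: w(0) = 8 = 4·2, so 4 | w(0).
Assume 4 | w(j), so w(j) = 4t for some integer t.
Then w(j+1) = 7w(j) + 4 = 7·(4t) + 4 = 4(7t + 1), so 4 | w(j+1).
This completes the inductive step, so 4 | w(n) for all n ≥ 0.

4 | w(n)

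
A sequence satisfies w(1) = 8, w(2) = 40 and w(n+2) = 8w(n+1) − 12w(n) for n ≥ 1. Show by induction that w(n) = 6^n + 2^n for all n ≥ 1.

Base cases: w(1) = 8 and 6^1 + 2^1 = 8; w(2) = 40 and 6^2 + 2^2 = 40.
Assume w(i) = 6^i + 2^i for all 1 ≤ i ≤ j, where j ≥ 2.
Then w(j+1) = 8w(j) − 12w(j−1) = 8·(6^j + 2^j) − 12·(6^{j−1} + 2^{j−1}) = (8·6 − 12)6^{j−1} + (8·2 − 12)2^{j−1} = 36·6^{j−1} + 4·2^{j−1} = 6^{j+1} + 2^{j+1}.
So the formula holds for j+1, and by strong induction w(n) = 6^n + 2^n for all n ≥ 1.

w(n) = 6^n + 2^n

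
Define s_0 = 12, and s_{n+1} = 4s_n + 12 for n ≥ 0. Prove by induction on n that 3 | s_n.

Base case: s_0 = 12 = 3·4, so 3 | s_0.
Assume 3 | s_r, so s_r = 3t for some integer t.
Then s_{r+1} = 4s_r + 12 = 4·(3t) + 12 = 3(4t + 4), so 3 | s_{r+1}.
So the property holds for r+1, and by induction 3 | s_n for all n ≥ 0.

3 | s_n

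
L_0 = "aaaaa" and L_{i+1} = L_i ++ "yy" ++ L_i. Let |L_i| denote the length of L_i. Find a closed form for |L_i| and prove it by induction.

Claim: |L_i| = 7·2^i − 2.

Base case: |L_0| = 5, and 7·2^0 − 2 = 5.
Assume |L_k| = 7·2^k − 2.
Then |L_{k+1}| = |L_k| + 2 + |L_k| = 2|L_k| + 2 = 2(7·2^k − 2) + 2 = 7·2^{k+1} − 4 + 2 = 7·2^{k+1} − 2.
This completes the inductive step, so |L_i| = 7·2^i − 2 for all i ≥ 0.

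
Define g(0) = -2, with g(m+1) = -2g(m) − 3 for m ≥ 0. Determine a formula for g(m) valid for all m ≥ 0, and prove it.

Claim: g(m) = -(-2)^m − 1.

Base case: g(0) = -2, and -(-2)^0 − 1 = -1 − 1 = -2.
Assume g(j) = -(-2)^j − 1 for some j ≥ 0.
Then g(j+1) = -2g(j) − 3 = -2·(-(-2)^j − 1) − 3 = 2·(-2)^j + 2 − 3 = -(-2)^{j+1} − 1.
By induction, g(m) = -(-2)^m − 1 for all m ≥ 0.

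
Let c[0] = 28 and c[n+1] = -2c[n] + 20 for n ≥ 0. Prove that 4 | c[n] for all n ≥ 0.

Base case: c[0] = 28 = 4·7, so 4 | c[0].
Assume 4 | c[r], so c[r] = 4t for some integer t.
Then c[r+1] = -2c[r] + 20 = -2·(4t) + 20 = 4(-2t + 5), so 4 | c[r+1].
So the property holds for r+1, and by induction 4 | c[n] for all n ≥ 0.

4 | c[n]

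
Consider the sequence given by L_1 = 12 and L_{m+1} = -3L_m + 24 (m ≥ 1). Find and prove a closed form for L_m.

Claim: L_m = -2·(-3)^m + 6.

Base case: L_1 = 12, and -2·(-3)^1 + 6 = 6 + 6 = 12.
Assume L_k = -2·(-3)^k + 6 for some k ≥ 1.
Then L_{k+1} = -3L_k + 24 = -3·(-2·(-3)^k + 6) + 24 = 6·(-3)^k − 18 + 24 = -2·(-3)^{k+1} + 6.
By induction, L_m = -2·(-3)^m + 6 for all m ≥ 1.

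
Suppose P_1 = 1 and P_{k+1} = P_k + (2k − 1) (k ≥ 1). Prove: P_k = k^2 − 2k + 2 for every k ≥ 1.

Base case: P_1 = 1, and 1^2 − 2·1 + 2 = 1.
Assume P_r = r^2 − 2r + 2.
Then P_{r+1} = P_r + (2r − 1) = (r^2 − 2r + 2) + (2r − 1) = r^2 + 1,
and (r+1)^2 − 2·(r+1) + 2 = r^2 + 1.
By induction, P_k = k^2 − 2k + 2 for all k ≥ 1.

P_k = k^2 − 2k + 2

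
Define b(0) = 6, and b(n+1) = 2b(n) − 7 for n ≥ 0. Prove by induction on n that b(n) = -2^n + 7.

Base case: b(0) = 6, and -2^0 + 7 = -1 + 7 = 6.
Assume b(j) = -2^j + 7 for some j ≥ 0.
Then b(j+1) = 2b(j) − 7 = 2·(-2^j + 7) − 7 = -2^{j+1} + 14 − 7 = -2^{j+1} + 7.
By induction, b(n) = -2^n + 7 for all n ≥ 0.

b(n) = -2^n + 7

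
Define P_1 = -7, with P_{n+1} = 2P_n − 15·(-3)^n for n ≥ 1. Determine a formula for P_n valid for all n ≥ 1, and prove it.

Claim: P_n = 2^n + 3·(-3)^n.

Base case: P_1 = -7, and 2^1 + 3·(-3)^1 = 2 − 9 = -7.
Assume P_r = 2^r + 3·(-3)^r for some r ≥ 1.
Then P_{r+1} = 2P_r − 15·(-3)^r = 2·(2^r + 3·(-3)^r) − 15·(-3)^r = 2^{r+1} + 6·(-3)^r − 15·(-3)^r = 2^{r+1} − 9·(-3)^r = 2^{r+1} + 3·(-3)^{r+1}.
This completes the inductive step, so P_n = 2^n + 3·(-3)^n for all n ≥ 1.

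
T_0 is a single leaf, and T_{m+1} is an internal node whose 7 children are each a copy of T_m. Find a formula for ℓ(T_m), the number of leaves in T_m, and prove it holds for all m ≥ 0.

Claim: ℓ(T_m) = 7^m.

Base case: ℓ(T_0) = 1, and 7^0 = 1.
Assume ℓ(T_j) = 7^j.
Then ℓ(T_{j+1}) = 7·ℓ(T_j) = 7·7^j = 7^{j+1}.
So the formula holds for j+1, and by induction ℓ(T_m) = 7^m for all m ≥ 0.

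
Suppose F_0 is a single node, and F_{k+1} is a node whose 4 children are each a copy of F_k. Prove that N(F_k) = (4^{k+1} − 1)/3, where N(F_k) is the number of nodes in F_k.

Base case: N(F_0) = 1, and (4^{0+1} − 1)/3 = 1.
Assume N(F_r) = (4^{r+1} − 1)/3.
Then N(F_{r+1}) = 1 + 4N(F_r) = 1 + 4·(4^{r+1} − 1)/3 = 1 + (4^{r+2} − 4)/3 = (3 + 4^{r+2} − 4)/3 = (4^{r+2} − 1)/3.
This completes the inductive step, so N(F_k) = (4^{k+1} − 1)/3 for all k ≥ 0.

N(F_k) = (4^{k+1} − 1)/3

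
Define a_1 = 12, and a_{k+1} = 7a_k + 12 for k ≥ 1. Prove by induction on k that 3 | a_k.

Base case: a_1 = 12 = 3·4, so 3 | a_1.
Assume 3 | a_j, so a_j = 3t for some integer t.
Then a_{j+1} = 7a_j + 12 = 7·(3t) + 12 = 3(7t + 4), so 3 | a_{j+1}.
Hence 3 | a_k for every k ≥ 1, by induction.

3 | a_k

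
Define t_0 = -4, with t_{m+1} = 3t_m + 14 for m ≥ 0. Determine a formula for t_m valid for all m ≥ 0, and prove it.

Claim: t_m = 3^{m+1} − 7.

Base case: t_0 = -4, and 3^{0+1} − 7 = 3 − 7 = -4.
Assume t_j = 3^{j+1} − 7 for some j ≥ 0.
Then t_{j+1} = 3t_j + 14 = 3·(3^{j+1} − 7) + 14 = 3^{j+2} − 21 + 14 = 3^{j+2} − 7.
By induction, t_m = 3^{m+1} − 7 for all m ≥ 0.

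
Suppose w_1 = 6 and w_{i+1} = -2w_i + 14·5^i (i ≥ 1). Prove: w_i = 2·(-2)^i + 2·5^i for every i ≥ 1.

Base case: w_1 = 6, and 2·(-2)^1 + 2·5^1 = -4 + 10 = 6.
Assume w_k = 2·(-2)^k + 2·5^k for some k ≥ 1.
Then w_{k+1} = -2w_k + 14·5^k = -2·(2·(-2)^k + 2·5^k) + 14·5^k = 2·(-2)^{k+1} − 4·5^k + 14·5^k = 2·(-2)^{k+1} + 10·5^k = 2·(-2)^{k+1} + 2·5^{k+1}.
Hence w_i = 2·(-2)^i + 2·5^i for every i ≥ 1, by induction.

w_i = 2·(-2)^i + 2·5^i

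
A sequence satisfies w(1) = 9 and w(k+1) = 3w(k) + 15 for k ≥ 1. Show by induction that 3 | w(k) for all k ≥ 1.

Base case: w(1) = 9 = 3·3, so 3 | w(1).
Assume 3 | w(m), so w(m) = 3t for some integer t.
Then w(m+1) = 3w(m) + 15 = 3·(3t) + 15 = 3(3t + 5), so 3 | w(m+1).
By induction, 3 | w(k) for all k ≥ 1.

3 | w(k)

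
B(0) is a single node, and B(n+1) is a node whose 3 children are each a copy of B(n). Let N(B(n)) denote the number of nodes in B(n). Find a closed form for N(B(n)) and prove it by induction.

Claim: N(B(n)) = (3^{n+1} − 1)/2.

Base case: N(B(0)) = 1, and (3^{0+1} − 1)/2 = 1.
Assume N(B(j)) = (3^{j+1} − 1)/2.
Then N(B(j+1)) = 1 + 3N(B(j)) = 1 + 3·(3^{j+1} − 1)/2 = 1 + (3^{j+2} − 3)/2 = (2 + 3^{j+2} − 3)/2 = (3^{j+2} − 1)/2.
Hence N(B(n)) = (3^{n+1} − 1)/2 for every n ≥ 0, by induction.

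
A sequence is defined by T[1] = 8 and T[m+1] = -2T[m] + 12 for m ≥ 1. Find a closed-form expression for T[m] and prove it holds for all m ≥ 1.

Claim: T[m] = -2·(-2)^m + 4.

Base case: T[1] = 8, and -2·(-2)^1 + 4 = 4 + 4 = 8.
Assume T[j] = -2·(-2)^j + 4 for some j ≥ 1.
Then T[j+1] = -2T[j] + 12 = -2·(-2·(-2)^j + 4) + 12 = 4·(-2)^j − 8 + 12 = -2·(-2)^{j+1} + 4.
Hence T[m] = -2·(-2)^m + 4 for every m ≥ 1, by induction.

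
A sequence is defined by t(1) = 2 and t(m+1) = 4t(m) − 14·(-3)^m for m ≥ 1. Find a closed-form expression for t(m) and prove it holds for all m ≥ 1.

Claim: t(m) = 2·4^m + 2·(-3)^m.

Base case: t(1) = 2, and 2·4^1 + 2·(-3)^1 = 8 − 6 = 2.
Assume t(j) = 2·4^j + 2·(-3)^j for some j ≥ 1.
Then t(j+1) = 4t(j) − 14·(-3)^j = 4·(2·4^j + 2·(-3)^j) − 14·(-3)^j = 2·4^{j+1} + 8·(-3)^j − 14·(-3)^j = 2·4^{j+1} − 6·(-3)^j = 2·4^{j+1} + 2·(-3)^{j+1}.
By induction, t(m) = 2·4^m + 2·(-3)^m for all m ≥ 1.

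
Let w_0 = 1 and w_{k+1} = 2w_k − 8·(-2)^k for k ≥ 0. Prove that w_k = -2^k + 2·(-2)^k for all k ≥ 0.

Base case: w_0 = 1, and -2^0 + 2·(-2)^0 = -1 + 2 = 1.
Assume w_j = -2^j + 2·(-2)^j for some j ≥ 0.
Then w_{j+1} = 2w_j − 8·(-2)^j = 2·(-2^j + 2·(-2)^j) − 8·(-2)^j = -2^{j+1} + 4·(-2)^j − 8·(-2)^j = -2^{j+1} − 4·(-2)^j = -2^{j+1} + 2·(-2)^{j+1}.
Hence w_k = -2^k + 2·(-2)^k for every k ≥ 0, by induction.

w_k = -2^k + 2·(-2)^k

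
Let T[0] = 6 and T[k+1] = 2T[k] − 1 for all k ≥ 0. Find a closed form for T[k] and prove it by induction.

Claim: T[k] = 5·2^k + 1.

Base case: T[0] = 6, and 5·2^0 + 1 = 5 + 1 = 6.
Assume T[j] = 5·2^j + 1 for some j ≥ 0.
Then T[j+1] = 2T[j] − 1 = 2·(5·2^j + 1) − 1 = 10·2^j + 2 − 1 = 5·2^{j+1} + 1.
So the formula holds for j+1, and by induction T[k] = 5·2^k + 1 for all k ≥ 0.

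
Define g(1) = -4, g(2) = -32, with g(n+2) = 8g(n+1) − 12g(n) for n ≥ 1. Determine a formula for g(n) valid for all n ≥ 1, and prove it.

Claim: g(n) = -6^n + 2^n.

Base cases: g(1) = -4 and -6^1 + 2^1 = -4; g(2) = -32 and -6^2 + 2^2 = -32.
Assume g(i) = -6^i + 2^i for all 1 ≤ i ≤ j, where j ≥ 2.
Then g(j+1) = 8g(j) − 12g(j−1) = 8·(-6^j + 2^j) − 12·(-6^{j−1} + 2^{j−1}) = -(8·6 − 12)6^{j−1} + (8·2 − 12)2^{j−1} = -36·6^{j−1} + 4·2^{j−1} = -6^{j+1} + 2^{j+1}.
Hence g(n) = -6^n + 2^n for every n ≥ 1, by strong induction.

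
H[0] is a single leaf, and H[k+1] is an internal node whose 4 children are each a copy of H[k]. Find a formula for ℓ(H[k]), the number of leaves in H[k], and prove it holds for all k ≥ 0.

Claim: ℓ(H[k]) = 4^k.

Base case: ℓ(H[0]) = 1, and 4^0 = 1.
Assume ℓ(H[j]) = 4^j.
Then ℓ(H[j+1]) = 4·ℓ(H[j]) = 4·4^j = 4^{j+1}.
This completes the inductive step, so ℓ(H[k]) = 4^k for all k ≥ 0.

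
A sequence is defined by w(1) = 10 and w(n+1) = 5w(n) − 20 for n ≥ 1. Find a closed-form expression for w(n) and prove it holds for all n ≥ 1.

Claim: w(n) = 5^n + 5.

Base case: w(1) = 10, and 5^1 + 5 = 5 + 5 = 10.
Assume w(j) = 5^j + 5 for some j ≥ 1.
Then w(j+1) = 5w(j) − 20 = 5·(5^j + 5) − 20 = 5^{j+1} + 25 − 20 = 5^{j+1} + 5.
This completes the inductive step, so w(n) = 5^n + 5 for all n ≥ 1.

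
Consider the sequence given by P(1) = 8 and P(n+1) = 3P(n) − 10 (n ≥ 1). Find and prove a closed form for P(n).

Claim: P(n) = 3^n + 5.

Base case: P(1) = 8, and 3^1 + 5 = 3 + 5 = 8.
Assume P(k) = 3^k + 5 for some k ≥ 1.
Then P(k+1) = 3P(k) − 10 = 3·(3^k + 5) − 10 = 3^{k+1} + 15 − 10 = 3^{k+1} + 5.
By induction, P(n) = 3^n + 5 for all n ≥ 1.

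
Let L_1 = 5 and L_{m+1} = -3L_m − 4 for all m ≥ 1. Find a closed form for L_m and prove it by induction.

Claim: L_m = -2·(-3)^m − 1.

Base case: L_1 = 5, and -2·(-3)^1 − 1 = 6 − 1 = 5.
Assume L_r = -2·(-3)^r − 1 for some r ≥ 1.
Then L_{r+1} = -3L_r − 4 = -3·(-2·(-3)^r − 1) − 4 = 6·(-3)^r + 3 − 4 = -2·(-3)^{r+1} − 1.
By induction, L_m = -2·(-3)^m − 1 for all m ≥ 1.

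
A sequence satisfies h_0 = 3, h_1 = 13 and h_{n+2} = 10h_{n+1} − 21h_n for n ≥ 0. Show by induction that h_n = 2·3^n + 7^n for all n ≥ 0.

Base cases: h_0 = 3 and 2·3^0 + 7^0 = 3; h_1 = 13 and 2·3^1 + 7^1 = 13.
Assume h_i = 2·3^i + 7^i for all 0 ≤ i ≤ j, where j ≥ 1.
Then h_{j+1} = 10h_j − 21h_{j−1} = 10·(2·3^j + 7^j) − 21·(2·3^{j−1} + 7^{j−1}) = 2·(10·3 − 21)3^{j−1} + (10·7 − 21)7^{j−1} = 18·3^{j−1} + 49·7^{j−1} = 2·3^{j+1} + 7^{j+1}.
So the formula holds for j+1, and by strong induction h_n = 2·3^n + 7^n for all n ≥ 0.

h_n = 2·3^n + 7^n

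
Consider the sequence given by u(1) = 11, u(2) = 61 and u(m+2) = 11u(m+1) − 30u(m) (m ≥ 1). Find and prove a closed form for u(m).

Claim: u(m) = 5^m + 6^m.

Base cases: u(1) = 11 and 5^1 + 6^1 = 11; u(2) = 61 and 5^2 + 6^2 = 61.
Assume u(j) = 5^j + 6^j for all 1 ≤ j ≤ r, where r ≥ 2.
Then u(r+1) = 11u(r) − 30u(r−1) = 11·(5^r + 6^r) − 30·(5^{r−1} + 6^{r−1}) = (11·5 − 30)5^{r−1} + (11·6 − 30)6^{r−1} = 25·5^{r−1} + 36·6^{r−1} = 5^{r+1} + 6^{r+1}.
Hence u(m) = 5^m + 6^m for every m ≥ 1, by strong induction.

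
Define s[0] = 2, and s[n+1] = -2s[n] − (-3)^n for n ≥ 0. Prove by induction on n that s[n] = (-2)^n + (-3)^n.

Base case: s[0] = 2, and (-2)^0 + (-3)^0 = 1 + 1 = 2.
Assume s[k] = (-2)^k + (-3)^k for some k ≥ 0.
Then s[k+1] = -2s[k] − (-3)^k = -2·((-2)^k + (-3)^k) − (-3)^k = (-2)^{k+1} − 2·(-3)^k − (-3)^k = (-2)^{k+1} − 3·(-3)^k = (-2)^{k+1} + (-3)^{k+1}.
By induction, s[n] = (-2)^n + (-3)^n for all n ≥ 0.

s[n] = (-2)^n + (-3)^n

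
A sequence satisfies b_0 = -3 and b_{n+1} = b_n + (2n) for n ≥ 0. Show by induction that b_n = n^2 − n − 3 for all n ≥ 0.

Base case: b_0 = -3, and 0^2 − 0 − 3 = -3.
Assume b_m = m^2 − m − 3.
Then b_{m+1} = b_m + (2m) = (m^2 − m − 3) + (2m) = m^2 + m − 3,
and (m+1)^2 − (m+1) − 3 = m^2 + m − 3.
This completes the inductive step, so b_n = n^2 − n − 3 for all n ≥ 0.

b_n = n^2 − n − 3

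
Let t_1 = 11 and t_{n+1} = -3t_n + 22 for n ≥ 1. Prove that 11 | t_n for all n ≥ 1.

Base case: t_1 = 11 = 11·1, so 11 | t_1.
Assume 11 | t_r, so t_r = 11s for some integer s.
Then t_{r+1} = -3t_r + 22 = -3·(11s) + 22 = 11(-3s + 2), so 11 | t_{r+1}.
By induction, 11 | t_n for all n ≥ 1.

11 | t_n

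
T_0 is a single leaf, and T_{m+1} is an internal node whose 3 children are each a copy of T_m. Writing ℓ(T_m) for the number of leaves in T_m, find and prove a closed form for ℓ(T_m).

Claim: ℓ(T_m) = 3^m.

Base case: ℓ(T_0) = 1, and 3^0 = 1.
Assume ℓ(T_j) = 3^j.
Then ℓ(T_{j+1}) = 3·ℓ(T_j) = 3·3^j = 3^{j+1}.
This completes the inductive step, so ℓ(T_m) = 3^m for all m ≥ 0.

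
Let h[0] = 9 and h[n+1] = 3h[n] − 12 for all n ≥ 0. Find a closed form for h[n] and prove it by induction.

Claim: h[n] = 3^{n+1} + 6.

Base case: h[0] = 9, and 3^{0+1} + 6 = 3 + 6 = 9.
Assume h[m] = 3^{m+1} + 6 for some m ≥ 0.
Then h[m+1] = 3h[m] − 12 = 3·(3^{m+1} + 6) − 12 = 3^{m+2} + 18 − 12 = 3^{m+2} + 6.
By induction, h[n] = 3^{n+1} + 6 for all n ≥ 0.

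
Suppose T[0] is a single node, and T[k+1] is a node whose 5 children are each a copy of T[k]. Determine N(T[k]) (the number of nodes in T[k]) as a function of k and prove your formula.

Claim: N(T[k]) = (5^{k+1} − 1)/4.

Base case: N(T[0]) = 1, and (5^{0+1} − 1)/4 = 1.
Assume N(T[j]) = (5^{j+1} − 1)/4.
Then N(T[j+1]) = 1 + 5N(T[j]) = 1 + 5·(5^{j+1} − 1)/4 = 1 + (5^{j+2} − 5)/4 = (4 + 5^{j+2} − 5)/4 = (5^{j+2} − 1)/4.
This completes the inductive step, so N(T[k]) = (5^{k+1} − 1)/4 for all k ≥ 0.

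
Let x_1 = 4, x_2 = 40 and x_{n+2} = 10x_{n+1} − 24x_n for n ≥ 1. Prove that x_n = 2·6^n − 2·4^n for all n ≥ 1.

Base cases: x_1 = 4 and 2·6^1 − 2·4^1 = 4; x_2 = 40 and 2·6^2 − 2·4^2 = 40.
Assume x_j = 2·6^j − 2·4^j for all 1 ≤ j ≤ k, where k ≥ 2.
Then x_{k+1} = 10x_k − 24x_{k−1} = 10·(2·6^k − 2·4^k) − 24·(2·6^{k−1} − 2·4^{k−1}) = 2·(10·6 − 24)6^{k−1} − 2·(10·4 − 24)4^{k−1} = 72·6^{k−1} − 32·4^{k−1} = 2·6^{k+1} − 2·4^{k+1}.
Hence x_n = 2·6^n − 2·4^n for every n ≥ 1, by strong induction.

x_n = 2·6^n − 2·4^n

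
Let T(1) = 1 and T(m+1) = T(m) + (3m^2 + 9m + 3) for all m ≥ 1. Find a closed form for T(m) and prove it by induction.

Claim: T(m) = m^3 + 3m^2 − m − 2.

Base case: T(1) = 1, and 1^3 + 3·1^2 − 1 − 2 = 1.
Assume T(k) = k^3 + 3k^2 − k − 2.
Then T(k+1) = T(k) + (3k^2 + 9k + 3) = (k^3 + 3k^2 − k − 2) + (3k^2 + 9k + 3) = k^3 + 6k^2 + 8k + 1,
and (k+1)^3 + 3·(k+1)^2 − (k+1) − 2 = k^3 + 6k^2 + 8k + 1.
Hence T(m) = m^3 + 3m^2 − m − 2 for every m ≥ 1, by induction.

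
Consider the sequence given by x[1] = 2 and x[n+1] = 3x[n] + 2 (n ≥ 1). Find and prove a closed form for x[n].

Claim: x[n] = 3^n − 1.

Base case: x[1] = 2, and 3^1 − 1 = 3 − 1 = 2.
Assume x[k] = 3^k − 1 for some k ≥ 1.
Then x[k+1] = 3x[k] + 2 = 3·(3^k − 1) + 2 = 3^{k+1} − 3 + 2 = 3^{k+1} − 1.
Hence x[n] = 3^n − 1 for every n ≥ 1, by induction.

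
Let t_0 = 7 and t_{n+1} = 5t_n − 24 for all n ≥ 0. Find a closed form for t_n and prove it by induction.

Claim: t_n = 5^n + 6.

Base case: t_0 = 7, and 5^0 + 6 = 1 + 6 = 7.
Assume t_r = 5^r + 6 for some r ≥ 0.
Then t_{r+1} = 5t_r − 24 = 5·(5^r + 6) − 24 = 5^{r+1} + 30 − 24 = 5^{r+1} + 6.
By induction, t_n = 5^n + 6 for all n ≥ 0.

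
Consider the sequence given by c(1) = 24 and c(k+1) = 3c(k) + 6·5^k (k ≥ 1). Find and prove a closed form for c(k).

Claim: c(k) = 3·3^k + 3·5^k.

Base case: c(1) = 24, and 3·3^1 + 3·5^1 = 9 + 15 = 24.
Assume c(r) = 3·3^r + 3·5^r for some r ≥ 1.
Then c(r+1) = 3c(r) + 6·5^r = 3·(3·3^r + 3·5^r) + 6·5^r = 3·3^{r+1} + 9·5^r + 6·5^r = 3·3^{r+1} + 15·5^r = 3·3^{r+1} + 3·5^{r+1}.
By induction, c(k) = 3·3^k + 3·5^k for all k ≥ 1.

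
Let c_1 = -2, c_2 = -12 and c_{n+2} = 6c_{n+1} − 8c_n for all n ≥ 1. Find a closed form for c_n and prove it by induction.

Claim: c_n = 2^n − 4^n.

Base cases: c_1 = -2 and 2^1 − 4^1 = -2; c_2 = -12 and 2^2 − 4^2 = -12.
Assume c_j = 2^j − 4^j for all 1 ≤ j ≤ k, where k ≥ 2.
Then c_{k+1} = 6c_k − 8c_{k−1} = 6·(2^k − 4^k) − 8·(2^{k−1} − 4^{k−1}) = (6·2 − 8)2^{k−1} − (6·4 − 8)4^{k−1} = 4·2^{k−1} − 16·4^{k−1} = 2^{k+1} − 4^{k+1}.
So the formula holds for k+1, and by strong induction c_n = 2^n − 4^n for all n ≥ 1.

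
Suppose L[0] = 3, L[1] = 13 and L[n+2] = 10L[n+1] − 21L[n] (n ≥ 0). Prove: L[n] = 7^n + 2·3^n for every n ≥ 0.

Base cases: L[0] = 3 and 7^0 + 2·3^0 = 3; L[1] = 13 and 7^1 + 2·3^1 = 13.
Assume L[j] = 7^j + 2·3^j for all 0 ≤ j ≤ m, where m ≥ 1.
Then L[m+1] = 10L[m] − 21L[m−1] = 10·(7^m + 2·3^m) − 21·(7^{m−1} + 2·3^{m−1}) = (10·7 − 21)7^{m−1} + 2·(10·3 − 21)3^{m−1} = 49·7^{m−1} + 18·3^{m−1} = 7^{m+1} + 2·3^{m+1}.
By strong induction, L[n] = 7^n + 2·3^n for all n ≥ 0.

L[n] = 7^n + 2·3^n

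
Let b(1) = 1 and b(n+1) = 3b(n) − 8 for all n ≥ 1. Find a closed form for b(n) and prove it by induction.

Claim: b(n) = -3^n + 4.

Base case: b(1) = 1, and -3^1 + 4 = -3 + 4 = 1.
Assume b(r) = -3^r + 4 for some r ≥ 1.
Then b(r+1) = 3b(r) − 8 = 3·(-3^r + 4) − 8 = -3^{r+1} + 12 − 8 = -3^{r+1} + 4.
By induction, b(n) = -3^n + 4 for all n ≥ 1.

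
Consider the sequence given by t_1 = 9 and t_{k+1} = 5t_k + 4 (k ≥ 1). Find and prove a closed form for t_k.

Claim: t_k = 2·5^k − 1.

Base case: t_1 = 9, and 2·5^1 − 1 = 10 − 1 = 9.
Assume t_m = 2·5^m − 1 for some m ≥ 1.
Then t_{m+1} = 5t_m + 4 = 5·(2·5^m − 1) + 4 = 10·5^m − 5 + 4 = 2·5^{m+1} − 1.
Hence t_k = 2·5^k − 1 for every k ≥ 1, by induction.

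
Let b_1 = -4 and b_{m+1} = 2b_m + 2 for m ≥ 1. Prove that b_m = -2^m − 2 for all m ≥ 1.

Base case: b_1 = -4, and -2^1 − 2 = -2 − 2 = -4.
Assume b_r = -2^r − 2 for some r ≥ 1.
Then b_{r+1} = 2b_r + 2 = 2·(-2^r − 2) + 2 = -2^{r+1} − 4 + 2 = -2^{r+1} − 2.
Hence b_m = -2^m − 2 for every m ≥ 1, by induction.

b_m = -2^m − 2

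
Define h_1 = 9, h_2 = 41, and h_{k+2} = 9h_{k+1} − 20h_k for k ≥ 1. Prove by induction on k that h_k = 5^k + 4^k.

Base cases: h_1 = 9 and 5^1 + 4^1 = 9; h_2 = 41 and 5^2 + 4^2 = 41.
Assume h_j = 5^j + 4^j for all 1 ≤ j ≤ r, where r ≥ 2.
Then h_{r+1} = 9h_r − 20h_{r−1} = 9·(5^r + 4^r) − 20·(5^{r−1} + 4^{r−1}) = (9·5 − 20)5^{r−1} + (9·4 − 20)4^{r−1} = 25·5^{r−1} + 16·4^{r−1} = 5^{r+1} + 4^{r+1}.
So the formula holds for r+1, and by strong induction h_k = 5^k + 4^k for all k ≥ 1.

h_k = 5^k + 4^k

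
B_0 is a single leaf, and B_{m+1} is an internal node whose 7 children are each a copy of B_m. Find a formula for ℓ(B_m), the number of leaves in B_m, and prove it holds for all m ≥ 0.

Claim: ℓ(B_m) = 7^m.

Base case: ℓ(B_0) = 1, and 7^0 = 1.
Assume ℓ(B_j) = 7^j.
Then ℓ(B_{j+1}) = 7·ℓ(B_j) = 7·7^j = 7^{j+1}.
By induction, ℓ(B_m) = 7^m for all m ≥ 0.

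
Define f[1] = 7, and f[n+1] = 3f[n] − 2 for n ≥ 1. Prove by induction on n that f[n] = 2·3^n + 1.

Base case: f[1] = 7, and 2·3^1 + 1 = 6 + 1 = 7.
Assume f[r] = 2·3^r + 1 for some r ≥ 1.
Then f[r+1] = 3f[r] − 2 = 3·(2·3^r + 1) − 2 = 6·3^r + 3 − 2 = 2·3^{r+1} + 1.
Hence f[n] = 2·3^n + 1 for every n ≥ 1, by induction.

f[n] = 2·3^n + 1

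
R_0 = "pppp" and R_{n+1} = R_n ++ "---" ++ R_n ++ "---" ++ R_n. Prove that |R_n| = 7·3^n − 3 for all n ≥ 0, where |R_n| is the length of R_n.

Base case: |R_0| = 4, and 7·3^0 − 3 = 4.
Assume |R_k| = 7·3^k − 3.
Then |R_{k+1}| = 3|R_k| + 6 = 3(7·3^k − 3) + 6 = 7·3^{k+1} − 9 + 6 = 7·3^{k+1} − 3.
So the formula holds for k+1, and by induction |R_n| = 7·3^n − 3 for all n ≥ 0.

|R_n| = 7·3^n − 3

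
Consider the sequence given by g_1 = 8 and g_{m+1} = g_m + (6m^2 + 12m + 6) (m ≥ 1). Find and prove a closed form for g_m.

Claim: g_m = 2m^3 + 3m^2 + m + 2.

Base case: g_1 = 8, and 2·1^3 + 3·1^2 + 1 + 2 = 8.
Assume g_j = 2j^3 + 3j^2 + j + 2.
Then g_{j+1} = g_j + (6j^2 + 12j + 6) = (2j^3 + 3j^2 + j + 2) + (6j^2 + 12j + 6) = 2j^3 + 9j^2 + 13j + 8,
and 2·(j+1)^3 + 3·(j+1)^2 + (j+1) + 2 = 2j^3 + 9j^2 + 13j + 8.
Hence g_m = 2m^3 + 3m^2 + m + 2 for every m ≥ 1, by induction.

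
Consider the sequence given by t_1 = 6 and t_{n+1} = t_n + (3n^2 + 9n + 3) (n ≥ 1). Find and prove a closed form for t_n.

Claim: t_n = n^3 + 3n^2 − n + 3.

Base case: t_1 = 6, and 1^3 + 3·1^2 − 1 + 3 = 6.
Assume t_r = r^3 + 3r^2 − r + 3.
Then t_{r+1} = t_r + (3r^2 + 9r + 3) = (r^3 + 3r^2 − r + 3) + (3r^2 + 9r + 3) = r^3 + 6r^2 + 8r + 6,
and (r+1)^3 + 3·(r+1)^2 − (r+1) + 3 = r^3 + 6r^2 + 8r + 6.
Hence t_n = n^3 + 3n^2 − n + 3 for every n ≥ 1, by induction.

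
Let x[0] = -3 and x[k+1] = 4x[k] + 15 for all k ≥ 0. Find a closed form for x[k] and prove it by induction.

Claim: x[k] = 2·4^k − 5.

Base case: x[0] = -3, and 2·4^0 − 5 = 2 − 5 = -3.
Assume x[r] = 2·4^r − 5 for some r ≥ 0.
Then x[r+1] = 4x[r] + 15 = 4·(2·4^r − 5) + 15 = 8·4^r − 20 + 15 = 2·4^{r+1} − 5.
So the formula holds for r+1, and by induction x[k] = 2·4^k − 5 for all k ≥ 0.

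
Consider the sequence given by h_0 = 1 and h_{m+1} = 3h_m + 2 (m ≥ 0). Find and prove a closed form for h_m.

Claim: h_m = 2·3^m − 1.

Base case: h_0 = 1, and 2·3^0 − 1 = 2 − 1 = 1.
Assume h_j = 2·3^j − 1 for some j ≥ 0.
Then h_{j+1} = 3h_j + 2 = 3·(2·3^j − 1) + 2 = 6·3^j − 3 + 2 = 2·3^{j+1} − 1.
So the formula holds for j+1, and by induction h_m = 2·3^m − 1 for all m ≥ 0.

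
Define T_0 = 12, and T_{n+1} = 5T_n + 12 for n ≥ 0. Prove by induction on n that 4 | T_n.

Base case: T_0 = 12 = 4·3, so 4 | T_0.
Assume 4 | T_m, so T_m = 4t for some integer t.
Then T_{m+1} = 5T_m + 12 = 5·(4t) + 12 = 4(5t + 3), so 4 | T_{m+1}.
By induction, 4 | T_n for all n ≥ 0.

4 | T_n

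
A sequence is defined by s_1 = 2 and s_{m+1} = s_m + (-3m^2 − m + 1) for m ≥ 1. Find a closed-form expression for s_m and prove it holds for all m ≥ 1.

Claim: s_m = -m^3 + m^2 + m + 1.

Base case: s_1 = 2, and -1^3 + 1^2 + 1 + 1 = 2.
Assume s_k = -k^3 + k^2 + k + 1.
Then s_{k+1} = s_k + (-3k^2 − k + 1) = (-k^3 + k^2 + k + 1) + (-3k^2 − k + 1) = -k^3 − 2k^2 + 2,
and -(k+1)^3 + (k+1)^2 + (k+1) + 1 = -k^3 − 2k^2 + 2.
Hence s_m = -m^3 + m^2 + m + 1 for every m ≥ 1, by induction.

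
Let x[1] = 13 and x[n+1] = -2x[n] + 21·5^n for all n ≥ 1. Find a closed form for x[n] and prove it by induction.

Claim: x[n] = (-2)^n + 3·5^n.

Base case: x[1] = 13, and (-2)^1 + 3·5^1 = -2 + 15 = 13.
Assume x[k] = (-2)^k + 3·5^k for some k ≥ 1.
Then x[k+1] = -2x[k] + 21·5^k = -2·((-2)^k + 3·5^k) + 21·5^k = (-2)^{k+1} − 6·5^k + 21·5^k = (-2)^{k+1} + 15·5^k = (-2)^{k+1} + 3·5^{k+1}.
Hence x[n] = (-2)^n + 3·5^n for every n ≥ 1, by induction.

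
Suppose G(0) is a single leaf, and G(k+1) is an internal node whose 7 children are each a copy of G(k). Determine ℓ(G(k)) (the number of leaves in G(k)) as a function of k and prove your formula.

Claim: ℓ(G(k)) = 7^k.

Base case: ℓ(G(0)) = 1, and 7^0 = 1.
Assume ℓ(G(m)) = 7^m.
Then ℓ(G(m+1)) = 7·ℓ(G(m)) = 7·7^m = 7^{m+1}.
This completes the inductive step, so ℓ(G(k)) = 7^k for all k ≥ 0.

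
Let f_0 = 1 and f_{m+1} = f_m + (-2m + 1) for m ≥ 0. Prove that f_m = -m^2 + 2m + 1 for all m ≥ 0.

Base case: f_0 = 1, and -0^2 + 2·0 + 1 = 1.
Assume f_j = -j^2 + 2j + 1.
Then f_{j+1} = f_j + (-2j + 1) = (-j^2 + 2j + 1) + (-2j + 1) = -j^2 + 2,
and -(j+1)^2 + 2·(j+1) + 1 = -j^2 + 2.
This completes the inductive step, so f_m = -m^2 + 2m + 1 for all m ≥ 0.

f_m = -m^2 + 2m + 1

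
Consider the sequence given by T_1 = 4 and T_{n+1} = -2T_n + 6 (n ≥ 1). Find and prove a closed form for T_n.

Claim: T_n = -(-2)^n + 2.

Base case: T_1 = 4, and -(-2)^1 + 2 = 2 + 2 = 4.
Assume T_k = -(-2)^k + 2 for some k ≥ 1.
Then T_{k+1} = -2T_k + 6 = -2·(-(-2)^k + 2) + 6 = 2·(-2)^k − 4 + 6 = -(-2)^{k+1} + 2.
Hence T_n = -(-2)^n + 2 for every n ≥ 1, by induction.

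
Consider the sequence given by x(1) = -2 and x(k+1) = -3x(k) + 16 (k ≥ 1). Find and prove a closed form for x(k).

Claim: x(k) = 2·(-3)^k + 4.

Base case: x(1) = -2, and 2·(-3)^1 + 4 = -6 + 4 = -2.
Assume x(r) = 2·(-3)^r + 4 for some r ≥ 1.
Then x(r+1) = -3x(r) + 16 = -3·(2·(-3)^r + 4) + 16 = -6·(-3)^r − 12 + 16 = 2·(-3)^{r+1} + 4.
This completes the inductive step, so x(k) = 2·(-3)^k + 4 for all k ≥ 1.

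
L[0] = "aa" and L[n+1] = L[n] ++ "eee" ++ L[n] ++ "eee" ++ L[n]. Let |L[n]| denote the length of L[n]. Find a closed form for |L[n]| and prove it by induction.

Claim: |L[n]| = 5·3^n − 3.

Base case: |L[0]| = 2, and 5·3^0 − 3 = 2.
Assume |L[k]| = 5·3^k − 3.
Then |L[k+1]| = 3|L[k]| + 6 = 3(5·3^k − 3) + 6 = 5·3^{k+1} − 9 + 6 = 5·3^{k+1} − 3.
This completes the inductive step, so |L[n]| = 5·3^n − 3 for all n ≥ 0.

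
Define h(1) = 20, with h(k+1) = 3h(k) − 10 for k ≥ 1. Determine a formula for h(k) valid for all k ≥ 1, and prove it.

Claim: h(k) = 5·3^k + 5.

Base case: h(1) = 20, and 5·3^1 + 5 = 15 + 5 = 20.
Assume h(r) = 5·3^r + 5 for some r ≥ 1.
Then h(r+1) = 3h(r) − 10 = 3·(5·3^r + 5) − 10 = 15·3^r + 15 − 10 = 5·3^{r+1} + 5.
So the formula holds for r+1, and by induction h(k) = 5·3^k + 5 for all k ≥ 1.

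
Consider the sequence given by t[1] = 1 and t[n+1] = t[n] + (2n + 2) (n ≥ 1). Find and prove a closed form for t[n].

Claim: t[n] = n^2 + n − 1.

Base case: t[1] = 1, and 1^2 + 1 − 1 = 1.
Assume t[m] = m^2 + m − 1.
Then t[m+1] = t[m] + (2m + 2) = (m^2 + m − 1) + (2m + 2) = m^2 + 3m + 1,
and (m+1)^2 + (m+1) − 1 = m^2 + 3m + 1.
Hence t[n] = n^2 + n − 1 for every n ≥ 1, by induction.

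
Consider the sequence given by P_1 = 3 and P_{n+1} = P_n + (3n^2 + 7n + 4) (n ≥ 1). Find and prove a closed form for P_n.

Claim: P_n = n^3 + 2n^2 + n − 1.

Base case: P_1 = 3, and 1^3 + 2·1^2 + 1 − 1 = 3.
Assume P_m = m^3 + 2m^2 + m − 1.
Then P_{m+1} = P_m + (3m^2 + 7m + 4) = (m^3 + 2m^2 + m − 1) + (3m^2 + 7m + 4) = m^3 + 5m^2 + 8m + 3,
and (m+1)^3 + 2·(m+1)^2 + (m+1) − 1 = m^3 + 5m^2 + 8m + 3.
This completes the inductive step, so P_n = n^3 + 2n^2 + n − 1 for all n ≥ 1.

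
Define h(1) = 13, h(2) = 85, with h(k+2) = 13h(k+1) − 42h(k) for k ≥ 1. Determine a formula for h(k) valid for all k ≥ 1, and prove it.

Claim: h(k) = 6^k + 7^k.

Base cases: h(1) = 13 and 6^1 + 7^1 = 13; h(2) = 85 and 6^2 + 7^2 = 85.
Assume h(j) = 6^j + 7^j for all 1 ≤ j ≤ m, where m ≥ 2.
Then h(m+1) = 13h(m) − 42h(m−1) = 13·(6^m + 7^m) − 42·(6^{m−1} + 7^{m−1}) = (13·6 − 42)6^{m−1} + (13·7 − 42)7^{m−1} = 36·6^{m−1} + 49·7^{m−1} = 6^{m+1} + 7^{m+1}.
Hence h(k) = 6^k + 7^k for every k ≥ 1, by strong induction.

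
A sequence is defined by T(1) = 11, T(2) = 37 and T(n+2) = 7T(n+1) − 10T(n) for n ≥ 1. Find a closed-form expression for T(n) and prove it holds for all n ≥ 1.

Claim: T(n) = 3·2^n + 5^n.

Base cases: T(1) = 11 and 3·2^1 + 5^1 = 11; T(2) = 37 and 3·2^2 + 5^2 = 37.
Assume T(j) = 3·2^j + 5^j for all 1 ≤ j ≤ m, where m ≥ 2.
Then T(m+1) = 7T(m) − 10T(m−1) = 7·(3·2^m + 5^m) − 10·(3·2^{m−1} + 5^{m−1}) = 3·(7·2 − 10)2^{m−1} + (7·5 − 10)5^{m−1} = 12·2^{m−1} + 25·5^{m−1} = 3·2^{m+1} + 5^{m+1}.
Hence T(n) = 3·2^n + 5^n for every n ≥ 1, by strong induction.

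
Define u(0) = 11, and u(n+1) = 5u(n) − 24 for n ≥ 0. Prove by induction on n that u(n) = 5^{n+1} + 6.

Base case: u(0) = 11, and 5^{0+1} + 6 = 5 + 6 = 11.
Assume u(j) = 5^{j+1} + 6 for some j ≥ 0.
Then u(j+1) = 5u(j) − 24 = 5·(5^{j+1} + 6) − 24 = 5^{j+2} + 30 − 24 = 5^{j+2} + 6.
By induction, u(n) = 5^{n+1} + 6 for all n ≥ 0.

u(n) = 5^{n+1} + 6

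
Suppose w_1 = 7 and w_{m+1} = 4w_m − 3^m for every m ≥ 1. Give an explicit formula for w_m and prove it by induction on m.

Claim: w_m = 4^m + 3^m.

Base case: w_1 = 7, and 4^1 + 3^1 = 4 + 3 = 7.
Assume w_j = 4^j + 3^j for some j ≥ 1.
Then w_{j+1} = 4w_j − 3^j = 4·(4^j + 3^j) − 3^j = 4^{j+1} + 4·3^j − 3^j = 4^{j+1} + 3·3^j = 4^{j+1} + 3^{j+1}.
So the formula holds for j+1, and by induction w_m = 4^m + 3^m for all m ≥ 1.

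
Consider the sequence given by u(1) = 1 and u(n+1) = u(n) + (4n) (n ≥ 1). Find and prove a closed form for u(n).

Claim: u(n) = 2n^2 − 2n + 1.

Base case: u(1) = 1, and 2·1^2 − 2·1 + 1 = 1.
Assume u(r) = 2r^2 − 2r + 1.
Then u(r+1) = u(r) + (4r) = (2r^2 − 2r + 1) + (4r) = 2r^2 + 2r + 1,
and 2·(r+1)^2 − 2·(r+1) + 1 = 2r^2 + 2r + 1.
Hence u(n) = 2n^2 − 2n + 1 for every n ≥ 1, by induction.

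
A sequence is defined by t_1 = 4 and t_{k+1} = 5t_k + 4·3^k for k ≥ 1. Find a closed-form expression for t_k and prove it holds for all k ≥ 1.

Claim: t_k = 2·5^k − 2·3^k.

Base case: t_1 = 4, and 2·5^1 − 2·3^1 = 10 − 6 = 4.
Assume t_m = 2·5^m − 2·3^m for some m ≥ 1.
Then t_{m+1} = 5t_m + 4·3^m = 5·(2·5^m − 2·3^m) + 4·3^m = 2·5^{m+1} − 10·3^m + 4·3^m = 2·5^{m+1} − 6·3^m = 2·5^{m+1} − 2·3^{m+1}.
This completes the inductive step, so t_k = 2·5^k − 2·3^k for all k ≥ 1.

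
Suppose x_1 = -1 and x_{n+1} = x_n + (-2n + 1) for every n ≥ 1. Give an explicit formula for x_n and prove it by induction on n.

Claim: x_n = -n^2 + 2n − 2.

Base case: x_1 = -1, and -1^2 + 2·1 − 2 = -1.
Assume x_m = -m^2 + 2m − 2.
Then x_{m+1} = x_m + (-2m + 1) = (-m^2 + 2m − 2) + (-2m + 1) = -m^2 − 1,
and -(m+1)^2 + 2·(m+1) − 2 = -m^2 − 1.
Hence x_n = -n^2 + 2n − 2 for every n ≥ 1, by induction.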